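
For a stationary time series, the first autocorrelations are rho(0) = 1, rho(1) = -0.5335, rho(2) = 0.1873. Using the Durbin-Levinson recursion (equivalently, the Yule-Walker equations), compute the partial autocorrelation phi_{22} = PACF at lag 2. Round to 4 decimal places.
\phi_{22} = -0.1360

The PACF at lag k is phi_{kk}, the last component of the solution
to the Yule-Walker system G_k phi = r_k where
  (G_k)_{ij} = rho(|i - j|), (r_k)_i = rho(i), i,j = 1..k.
Equivalently, Durbin-Levinson gives phi_{kk} iteratively:
  phi_{11} = rho(1)
  phi_{kk} = [rho(k) - sum_{j=1..k-1} phi_{k-1,j} rho(k-j)]
            / [1 - sum_{j=1..k-1} phi_{k-1,j} rho(j)],
  phi_{k,j} = phi_{k-1,j} - phi_{kk} phi_{k-1,k-j},  j = 1..k-1.
Step k = 1:
  phi_11 = rho(1) = -0.5335.
Step k = 2:
  phi_22 = [rho(2) - phi_11 rho(1)] / [1 - phi_11 rho(1)] = [0.1873 - (-0.5335)(-0.5335)] / [1 - (-0.5335)(-0.5335)]
         = -0.09732225 / 0.71537775 = -0.136.
Therefore phi_{22} = -0.1360.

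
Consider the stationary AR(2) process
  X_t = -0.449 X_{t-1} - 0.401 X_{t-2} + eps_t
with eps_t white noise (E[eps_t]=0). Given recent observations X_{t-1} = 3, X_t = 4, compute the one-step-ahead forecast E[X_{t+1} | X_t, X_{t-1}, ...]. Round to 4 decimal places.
E[X_{t+1} \mid \mathcal F_t] = -2.9990

For an AR(p) model X_t = c + sum_i phi_i X_{t-i} + eps_t, the
one-step-ahead conditional mean is
  E[X_{t+1} | X_t, ...] = c + sum_i phi_i X_{t+1-i}.
Substitute known values:
  E[X_{t+1} | ...] = (-0.449) * (4) + (-0.401) * (3)
                   = -2.9990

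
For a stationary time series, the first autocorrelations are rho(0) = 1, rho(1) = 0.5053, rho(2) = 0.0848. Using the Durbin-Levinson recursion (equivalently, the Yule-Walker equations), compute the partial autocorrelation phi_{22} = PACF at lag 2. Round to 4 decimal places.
\phi_{22} = -0.2290

The PACF at lag k is phi_{kk}, the last component of the solution
to the Yule-Walker system G_k phi = r_k where
  (G_k)_{ij} = rho(|i - j|), (r_k)_i = rho(i), i,j = 1..k.
Equivalently, Durbin-Levinson gives phi_{kk} iteratively:
  phi_{11} = rho(1)
  phi_{kk} = [rho(k) - sum_{j=1..k-1} phi_{k-1,j} rho(k-j)]
            / [1 - sum_{j=1..k-1} phi_{k-1,j} rho(j)],
  phi_{k,j} = phi_{k-1,j} - phi_{kk} phi_{k-1,k-j},  j = 1..k-1.
Step k = 1:
  phi_11 = rho(1) = 0.5053.
Step k = 2:
  phi_22 = [rho(2) - phi_11 rho(1)] / [1 - phi_11 rho(1)] = [0.0848 - (0.5053)(0.5053)] / [1 - (0.5053)(0.5053)]
         = -0.17052809 / 0.74467191 = -0.229.
Therefore phi_{22} = -0.2290.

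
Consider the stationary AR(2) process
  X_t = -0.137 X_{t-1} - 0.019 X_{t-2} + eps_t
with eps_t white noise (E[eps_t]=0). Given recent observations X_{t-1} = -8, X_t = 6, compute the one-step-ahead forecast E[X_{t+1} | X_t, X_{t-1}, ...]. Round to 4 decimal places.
E[X_{t+1} \mid \mathcal F_t] = -0.6700

For an AR(p) model X_t = c + sum_i phi_i X_{t-i} + eps_t, the
one-step-ahead conditional mean is
  E[X_{t+1} | X_t, ...] = c + sum_i phi_i X_{t+1-i}.
Substitute known values:
  E[X_{t+1} | ...] = (-0.137) * (6) + (-0.019) * (-8)
                   = -0.6700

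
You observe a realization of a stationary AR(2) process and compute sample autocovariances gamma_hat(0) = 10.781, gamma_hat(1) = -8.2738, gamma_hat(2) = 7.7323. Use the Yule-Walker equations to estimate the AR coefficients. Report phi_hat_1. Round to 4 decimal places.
\hat\phi_{1} = -0.5280

The Yule-Walker equations for an AR(p) process read, in matrix form,
  Gamma_p phi = r_p,   with   (Gamma_p)_{ij} = gamma(|i - j|),
                       (r_p)_i = gamma(i),   i,j = 1..p.
Substitute the sample gammas (Toeplitz matrix and right-hand side of size 2):
  Gamma_p = [[10.781, -8.2738], [-8.2738, 10.781]]
  r_p     = [-8.2738, 7.7323]
Written out:
  10.781 phi_1 - 8.2738 phi_2 = -8.2738
  -8.2738 phi_1 + 10.781 phi_2 = 7.7323
Solve by Cramer's rule:
  det = gamma(0)^2 - gamma(1)^2 = (10.781)^2 - (-8.2738)^2 = 116.229961 - 68.45576644 = 47.77419456
  phi_hat_1 = [gamma(1) gamma(0) - gamma(1) gamma(2)] / det = [(-8.2738)(10.781) - (-8.2738)(7.7323)] / 47.77419456 = -25.22433406 / 47.77419456 = -0.528
  phi_hat_2 = [gamma(0) gamma(2) - gamma(1)^2] / det = [(10.781)(7.7323) - (-8.2738)^2] / 47.77419456 = 14.90615986 / 47.77419456 = 0.312
So phi_hat = [-0.5280, 0.3120].
Therefore phi_hat_1 = -0.5280.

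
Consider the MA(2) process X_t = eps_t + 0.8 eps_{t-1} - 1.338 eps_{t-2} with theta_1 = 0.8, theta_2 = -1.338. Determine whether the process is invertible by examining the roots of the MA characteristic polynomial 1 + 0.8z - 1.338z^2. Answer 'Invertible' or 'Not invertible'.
\text{Not invertible}

The MA(q) characteristic polynomial is P(z) = 1 + 0.8z - 1.338z^2.
Invertibility requires all roots to lie outside the unit circle, i.e. |z| > 1 for every root.
Set 1 + (0.8) z + (-1.338) z^2 = 0, i.e. a z^2 + b z + c = 0 with a = -1.338, b = 0.8, c = 1.
Discriminant D = b^2 - 4ac = (0.8)^2 - 4*(-1.338)*1 = 0.64 - (-5.352) = 5.992.
D >= 0, so the roots are real: z = (-b +/- sqrt(D)) / (2a) = (-0.8 +/- 2.447856) / (-2.676).
  z_1 = (-0.8 + 2.447856) / (-2.676) = -0.6158,   |z_1| = 0.6158.
  z_2 = (-0.8 - 2.447856) / (-2.676) = 1.2137,   |z_2| = 1.2137.
Moduli of all roots: 0.6158, 1.2137.
All moduli strictly greater than 1? No.
Verdict: Not invertible.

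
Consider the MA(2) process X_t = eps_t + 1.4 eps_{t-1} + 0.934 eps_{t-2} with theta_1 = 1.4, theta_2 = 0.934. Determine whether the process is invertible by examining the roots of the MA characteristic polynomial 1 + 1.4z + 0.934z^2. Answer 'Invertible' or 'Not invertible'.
\text{Invertible}

The MA(q) characteristic polynomial is P(z) = 1 + 1.4z + 0.934z^2.
Invertibility requires all roots to lie outside the unit circle, i.e. |z| > 1 for every root.
Set 1 + (1.4) z + (0.934) z^2 = 0, i.e. a z^2 + b z + c = 0 with a = 0.934, b = 1.4, c = 1.
Discriminant D = b^2 - 4ac = (1.4)^2 - 4*(0.934)*1 = 1.96 - (3.736) = -1.776.
D < 0, so the roots are the complex-conjugate pair z = (-b +/- i sqrt(-D)) / (2a) = -0.7495 +/- 0.7134i.
For a conjugate pair |z|^2 = z * conj(z) = (product of roots) = c/a = 1/(0.934) = 1.070664, so |z| = sqrt(1.070664) = 1.0347 for both roots.
Moduli of all roots: 1.0347, 1.0347.
All moduli strictly greater than 1? Yes.
Verdict: Invertible.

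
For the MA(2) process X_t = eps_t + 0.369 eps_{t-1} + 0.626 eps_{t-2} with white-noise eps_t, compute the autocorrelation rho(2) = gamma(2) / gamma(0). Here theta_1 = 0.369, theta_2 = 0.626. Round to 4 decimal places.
\rho(2) = 0.4097

For an MA(q) process with theta_0 = 1, the autocovariance is
  gamma(k) = sigma^2 * sum_{i=0..q-k} theta_i * theta_{i+k},
and rho(k) = gamma(k) / gamma(0). Sigma^2 cancels.
  numerator   = (1)*(0.626) = 0.626.
  denominator = (1)^2 + (0.369)^2 + (0.626)^2 = 1.528037.
  rho(2) = 0.626 / 1.528037 = 0.4097.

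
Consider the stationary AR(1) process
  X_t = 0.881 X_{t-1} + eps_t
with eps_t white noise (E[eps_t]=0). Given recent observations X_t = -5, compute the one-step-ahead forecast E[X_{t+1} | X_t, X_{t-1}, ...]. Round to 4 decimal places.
E[X_{t+1} \mid \mathcal F_t] = -4.4050

For an AR(p) model X_t = c + sum_i phi_i X_{t-i} + eps_t, the
one-step-ahead conditional mean is
  E[X_{t+1} | X_t, ...] = c + sum_i phi_i X_{t+1-i}.
Substitute known values:
  E[X_{t+1} | ...] = (0.881) * (-5)
                   = -4.4050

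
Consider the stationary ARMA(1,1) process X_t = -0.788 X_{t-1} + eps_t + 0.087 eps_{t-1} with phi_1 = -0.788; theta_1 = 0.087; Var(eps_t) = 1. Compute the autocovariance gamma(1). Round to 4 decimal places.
\gamma(1) = -1.7225

Multiply the model equation by X_{t-k} and take expectations. With theta_0 = psi_0 = 1 and psi_j the MA(infinity) weights, this gives
  gamma(k) - sum_i phi_i gamma(k-i) = c_k,
  c_k = sigma^2 * sum_{j=k..q} theta_j psi_{j-k}   (c_k = 0 for k > q),
using gamma(-m) = gamma(m).
psi-weights needed (psi_j = theta_j + sum_i phi_i psi_{j-i}):
  psi_1 = theta_1 + phi_1 = 0.087 + (-0.788) = -0.701
Right-hand sides:
  c_0 = sigma^2 (1 + theta_1 psi_1) = 1 * (1 + (0.087)(-0.701)) = 1 * 0.939013 = 0.939013
  c_1 = sigma^2 theta_1 = 1 * (0.087) = 0.087
  c_2 = 0
Equations for k = 0 and k = 1 (AR order 1):
  gamma(0) = phi_1 gamma(1) + c_0
  gamma(1) = phi_1 gamma(0) + c_1
Substituting the second into the first: gamma(0) (1 - phi_1^2) = c_0 + phi_1 c_1, so
  gamma(0) = (c_0 + phi_1 c_1) / (1 - phi_1^2) = (0.939013 + (-0.788)(0.087)) / (1 - (-0.788)^2) = 0.870457 / 0.379056 = 2.296381.
  gamma(1) = phi_1 gamma(0) + c_1 = (-0.788)(2.296381) + (0.087) = -1.722548.
Therefore gamma(1) = -1.7225 (to 4 decimal places).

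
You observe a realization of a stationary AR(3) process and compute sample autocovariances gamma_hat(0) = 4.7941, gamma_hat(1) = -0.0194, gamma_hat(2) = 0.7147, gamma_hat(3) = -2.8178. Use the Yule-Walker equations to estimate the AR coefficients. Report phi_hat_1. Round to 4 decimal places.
\hat\phi_{1} = 0.0860

The Yule-Walker equations for an AR(p) process read, in matrix form,
  Gamma_p phi = r_p,   with   (Gamma_p)_{ij} = gamma(|i - j|),
                       (r_p)_i = gamma(i),   i,j = 1..p.
Substitute the sample gammas (Toeplitz matrix and right-hand side of size 3):
  Gamma_p = [[4.7941, -0.0194, 0.7147], [-0.0194, 4.7941, -0.0194], [0.7147, -0.0194, 4.7941]]
  r_p     = [-0.0194, 0.7147, -2.8178]
Written out (R1..R3):
  (R1) 4.7941 phi_1 - 0.0194 phi_2 + 0.7147 phi_3 = -0.0194
  (R2) -0.0194 phi_1 + 4.7941 phi_2 - 0.0194 phi_3 = 0.7147
  (R3) 0.7147 phi_1 - 0.0194 phi_2 + 4.7941 phi_3 = -2.8178
Gaussian elimination:
  R2 <- R2 - (-0.0194/4.7941) R1 = R2 - (-0.004047) R1:  4.794021 phi_2 - 0.016508 phi_3 = 0.714621
  R3 <- R3 - (0.7147/4.7941) R1 = R3 - (0.149079) R1:  -0.016508 phi_2 + 4.687553 phi_3 = -2.814908
  R3 <- R3 - (-0.016508/4.794021) R2 = R3 - (-0.003443) R2:  4.687496 phi_3 = -2.812447
Back-substitution:
  phi_hat_3 = -2.812447 / 4.687496 = -0.599989
  phi_hat_2 = (0.714621 - (-0.016508)(-0.599989)) / 4.794021 = 0.146999
  phi_hat_1 = (-0.0194 - (-0.0194)(0.146999) - (0.7147)(-0.599989)) / 4.7941 = 0.085994
So phi_hat = [0.0860, 0.1470, -0.6000].
Therefore phi_hat_1 = 0.0860.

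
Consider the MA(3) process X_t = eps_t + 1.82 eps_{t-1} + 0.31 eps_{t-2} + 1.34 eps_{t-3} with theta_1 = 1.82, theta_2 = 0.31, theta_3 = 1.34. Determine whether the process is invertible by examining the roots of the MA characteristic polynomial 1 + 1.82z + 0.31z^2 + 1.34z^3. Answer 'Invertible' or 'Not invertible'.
\text{Not invertible}

The MA(q) characteristic polynomial is P(z) = 1 + 1.82z + 0.31z^2 + 1.34z^3.
Invertibility requires all roots to lie outside the unit circle, i.e. |z| > 1 for every root.
Degree 3: look for a simple real root z0 first, then factor out (1 - z/z0) and solve the remaining quadratic.
Testing z0 = -0.5: P(-0.5) = 1 + (1.82)(-0.5) + (0.31)(-0.5)^2 + (1.34)(-0.5)^3
  = 1 + (-0.91) + (0.0775) + (-0.1675) = 0.  So z_0 = -0.5 is a root, |z_0| = 0.5.
Divide out the factor (1 + 2 z) = (1 - z/z0) (since 1/z0 = -2):
  P(z) = (1 + 2 z)(1 + (-0.18) z + (0.67) z^2)
  [check: z-coef -0.18 - (-2) = 1.82; z^2-coef 0.67 - (-2)(-0.18) = 0.31; z^3-coef -(-2)(0.67) = 1.34.]
Remaining roots from the quadratic factor 1 + (-0.18) z + (0.67) z^2:
  Set 1 + (-0.18) z + (0.67) z^2 = 0, i.e. a z^2 + b z + c = 0 with a = 0.67, b = -0.18, c = 1.
  Discriminant D = b^2 - 4ac = (-0.18)^2 - 4*(0.67)*1 = 0.0324 - (2.68) = -2.6476.
  D < 0, so the roots are the complex-conjugate pair z = (-b +/- i sqrt(-D)) / (2a) = 0.1343 +/- 1.2143i.
  For a conjugate pair |z|^2 = z * conj(z) = (product of roots) = c/a = 1/(0.67) = 1.492537, so |z| = sqrt(1.492537) = 1.2217 for both roots.
Moduli of all roots: 0.5000, 1.2217, 1.2217.
All moduli strictly greater than 1? No.
Verdict: Not invertible.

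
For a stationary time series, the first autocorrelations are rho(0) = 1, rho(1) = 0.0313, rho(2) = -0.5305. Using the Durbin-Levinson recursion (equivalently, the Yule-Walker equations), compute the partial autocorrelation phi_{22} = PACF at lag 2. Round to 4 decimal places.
\phi_{22} = -0.5320

The PACF at lag k is phi_{kk}, the last component of the solution
to the Yule-Walker system G_k phi = r_k where
  (G_k)_{ij} = rho(|i - j|), (r_k)_i = rho(i), i,j = 1..k.
Equivalently, Durbin-Levinson gives phi_{kk} iteratively:
  phi_{11} = rho(1)
  phi_{kk} = [rho(k) - sum_{j=1..k-1} phi_{k-1,j} rho(k-j)]
            / [1 - sum_{j=1..k-1} phi_{k-1,j} rho(j)],
  phi_{k,j} = phi_{k-1,j} - phi_{kk} phi_{k-1,k-j},  j = 1..k-1.
Step k = 1:
  phi_11 = rho(1) = 0.0313.
Step k = 2:
  phi_22 = [rho(2) - phi_11 rho(1)] / [1 - phi_11 rho(1)] = [-0.5305 - (0.0313)(0.0313)] / [1 - (0.0313)(0.0313)]
         = -0.53147969 / 0.99902031 = -0.532.
Therefore phi_{22} = -0.5320.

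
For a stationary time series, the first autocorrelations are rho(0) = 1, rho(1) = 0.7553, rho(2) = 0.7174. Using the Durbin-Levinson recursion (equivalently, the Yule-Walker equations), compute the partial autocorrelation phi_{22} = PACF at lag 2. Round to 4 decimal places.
\phi_{22} = 0.3421

The PACF at lag k is phi_{kk}, the last component of the solution
to the Yule-Walker system G_k phi = r_k where
  (G_k)_{ij} = rho(|i - j|), (r_k)_i = rho(i), i,j = 1..k.
Equivalently, Durbin-Levinson gives phi_{kk} iteratively:
  phi_{11} = rho(1)
  phi_{kk} = [rho(k) - sum_{j=1..k-1} phi_{k-1,j} rho(k-j)]
            / [1 - sum_{j=1..k-1} phi_{k-1,j} rho(j)],
  phi_{k,j} = phi_{k-1,j} - phi_{kk} phi_{k-1,k-j},  j = 1..k-1.
Step k = 1:
  phi_11 = rho(1) = 0.7553.
Step k = 2:
  phi_22 = [rho(2) - phi_11 rho(1)] / [1 - phi_11 rho(1)] = [0.7174 - (0.7553)(0.7553)] / [1 - (0.7553)(0.7553)]
         = 0.14692191 / 0.42952191 = 0.3421.
Therefore phi_{22} = 0.3421.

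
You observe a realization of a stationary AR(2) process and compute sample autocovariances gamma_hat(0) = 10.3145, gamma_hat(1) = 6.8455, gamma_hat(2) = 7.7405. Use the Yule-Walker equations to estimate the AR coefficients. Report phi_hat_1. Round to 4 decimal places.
\hat\phi_{1} = 0.2960

The Yule-Walker equations for an AR(p) process read, in matrix form,
  Gamma_p phi = r_p,   with   (Gamma_p)_{ij} = gamma(|i - j|),
                       (r_p)_i = gamma(i),   i,j = 1..p.
Substitute the sample gammas (Toeplitz matrix and right-hand side of size 2):
  Gamma_p = [[10.3145, 6.8455], [6.8455, 10.3145]]
  r_p     = [6.8455, 7.7405]
Written out:
  10.3145 phi_1 + 6.8455 phi_2 = 6.8455
  6.8455 phi_1 + 10.3145 phi_2 = 7.7405
Solve by Cramer's rule:
  det = gamma(0)^2 - gamma(1)^2 = (10.3145)^2 - (6.8455)^2 = 106.38891025 - 46.86087025 = 59.52804
  phi_hat_1 = [gamma(1) gamma(0) - gamma(1) gamma(2)] / det = [(6.8455)(10.3145) - (6.8455)(7.7405)] / 59.52804 = 17.620317 / 59.52804 = 0.296
  phi_hat_2 = [gamma(0) gamma(2) - gamma(1)^2] / det = [(10.3145)(7.7405) - (6.8455)^2] / 59.52804 = 32.978517 / 59.52804 = 0.554
So phi_hat = [0.2960, 0.5540].
Therefore phi_hat_1 = 0.2960.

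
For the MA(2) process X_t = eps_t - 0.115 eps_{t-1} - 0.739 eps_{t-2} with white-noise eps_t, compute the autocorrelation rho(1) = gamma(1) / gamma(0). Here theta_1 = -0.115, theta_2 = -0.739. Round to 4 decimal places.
\rho(1) = -0.0192

For an MA(q) process with theta_0 = 1, the autocovariance is
  gamma(k) = sigma^2 * sum_{i=0..q-k} theta_i * theta_{i+k},
and rho(k) = gamma(k) / gamma(0). Sigma^2 cancels.
  numerator   = (1)*(-0.115) + (-0.115)*(-0.739) = -0.030015.
  denominator = (1)^2 + (-0.115)^2 + (-0.739)^2 = 1.559346.
  rho(1) = -0.030015 / 1.559346 = -0.0192.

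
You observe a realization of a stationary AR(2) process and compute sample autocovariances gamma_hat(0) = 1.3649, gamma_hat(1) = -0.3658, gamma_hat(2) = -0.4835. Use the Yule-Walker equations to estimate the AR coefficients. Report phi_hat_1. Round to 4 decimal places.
\hat\phi_{1} = -0.3910

The Yule-Walker equations for an AR(p) process read, in matrix form,
  Gamma_p phi = r_p,   with   (Gamma_p)_{ij} = gamma(|i - j|),
                       (r_p)_i = gamma(i),   i,j = 1..p.
Substitute the sample gammas (Toeplitz matrix and right-hand side of size 2):
  Gamma_p = [[1.3649, -0.3658], [-0.3658, 1.3649]]
  r_p     = [-0.3658, -0.4835]
Written out:
  1.3649 phi_1 - 0.3658 phi_2 = -0.3658
  -0.3658 phi_1 + 1.3649 phi_2 = -0.4835
Solve by Cramer's rule:
  det = gamma(0)^2 - gamma(1)^2 = (1.3649)^2 - (-0.3658)^2 = 1.86295201 - 0.13380964 = 1.72914237
  phi_hat_1 = [gamma(1) gamma(0) - gamma(1) gamma(2)] / det = [(-0.3658)(1.3649) - (-0.3658)(-0.4835)] / 1.72914237 = -0.67614472 / 1.72914237 = -0.391
  phi_hat_2 = [gamma(0) gamma(2) - gamma(1)^2] / det = [(1.3649)(-0.4835) - (-0.3658)^2] / 1.72914237 = -0.79373879 / 1.72914237 = -0.459
So phi_hat = [-0.3910, -0.4590].
Therefore phi_hat_1 = -0.3910.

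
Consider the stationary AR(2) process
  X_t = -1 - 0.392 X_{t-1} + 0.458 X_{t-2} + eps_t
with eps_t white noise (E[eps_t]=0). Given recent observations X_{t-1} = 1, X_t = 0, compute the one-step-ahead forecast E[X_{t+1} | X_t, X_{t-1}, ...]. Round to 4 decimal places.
E[X_{t+1} \mid \mathcal F_t] = -0.5420

For an AR(p) model X_t = c + sum_i phi_i X_{t-i} + eps_t, the
one-step-ahead conditional mean is
  E[X_{t+1} | X_t, ...] = c + sum_i phi_i X_{t+1-i}.
Substitute known values:
  E[X_{t+1} | ...] = -1 + (-0.392) * (0) + (0.458) * (1)
                   = -0.5420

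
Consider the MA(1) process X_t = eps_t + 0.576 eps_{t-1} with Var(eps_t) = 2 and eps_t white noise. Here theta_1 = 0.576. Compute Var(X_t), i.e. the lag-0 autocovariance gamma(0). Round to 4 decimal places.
\gamma(0) = 2.6636

For an MA(q) process X_t = eps_t + sum_i theta_i eps_{t-i} with
Var(eps_t) = sigma^2, the variance is
  gamma(0) = sigma^2 * (1 + sum_i theta_i^2).
  sum_i theta_i^2 = (0.576)^2 = 0.331776.
  gamma(0) = 2 * (1 + 0.331776) = 2 * 1.331776 = 2.663552, which rounds to 2.6636.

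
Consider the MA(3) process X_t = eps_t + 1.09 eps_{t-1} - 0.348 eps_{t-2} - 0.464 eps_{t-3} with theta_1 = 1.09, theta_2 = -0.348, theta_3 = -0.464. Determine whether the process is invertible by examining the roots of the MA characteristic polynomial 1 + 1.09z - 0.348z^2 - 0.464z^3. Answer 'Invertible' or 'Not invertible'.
\text{Invertible}

The MA(q) characteristic polynomial is P(z) = 1 + 1.09z - 0.348z^2 - 0.464z^3.
Invertibility requires all roots to lie outside the unit circle, i.e. |z| > 1 for every root.
Degree 3: look for a simple real root z0 first, then factor out (1 - z/z0) and solve the remaining quadratic.
Testing z0 = -1.25: P(-1.25) = 1 + (1.09)(-1.25) + (-0.348)(-1.25)^2 + (-0.464)(-1.25)^3
  = 1 + (-1.3625) + (-0.54375) + (0.90625) = 0.  So z_0 = -1.25 is a root, |z_0| = 1.25.
Divide out the factor (1 + 0.8 z) = (1 - z/z0) (since 1/z0 = -0.8):
  P(z) = (1 + 0.8 z)(1 + (0.29) z + (-0.58) z^2)
  [check: z-coef 0.29 - (-0.8) = 1.09; z^2-coef -0.58 - (-0.8)(0.29) = -0.348; z^3-coef -(-0.8)(-0.58) = -0.464.]
Remaining roots from the quadratic factor 1 + (0.29) z + (-0.58) z^2:
  Set 1 + (0.29) z + (-0.58) z^2 = 0, i.e. a z^2 + b z + c = 0 with a = -0.58, b = 0.29, c = 1.
  Discriminant D = b^2 - 4ac = (0.29)^2 - 4*(-0.58)*1 = 0.0841 - (-2.32) = 2.4041.
  D >= 0, so the roots are real: z = (-b +/- sqrt(D)) / (2a) = (-0.29 +/- 1.550516) / (-1.16).
    z_1 = (-0.29 + 1.550516) / (-1.16) = -1.0867,   |z_1| = 1.0867.
    z_2 = (-0.29 - 1.550516) / (-1.16) = 1.5867,   |z_2| = 1.5867.
Moduli of all roots: 1.2500, 1.0867, 1.5867.
All moduli strictly greater than 1? Yes.
Verdict: Invertible.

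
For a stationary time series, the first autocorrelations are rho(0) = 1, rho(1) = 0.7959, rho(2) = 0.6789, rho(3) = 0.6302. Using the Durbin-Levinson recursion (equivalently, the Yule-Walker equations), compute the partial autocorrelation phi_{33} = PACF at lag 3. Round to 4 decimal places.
\phi_{33} = 0.1612

The PACF at lag k is phi_{kk}, the last component of the solution
to the Yule-Walker system G_k phi = r_k where
  (G_k)_{ij} = rho(|i - j|), (r_k)_i = rho(i), i,j = 1..k.
Equivalently, Durbin-Levinson gives phi_{kk} iteratively:
  phi_{11} = rho(1)
  phi_{kk} = [rho(k) - sum_{j=1..k-1} phi_{k-1,j} rho(k-j)]
            / [1 - sum_{j=1..k-1} phi_{k-1,j} rho(j)],
  phi_{k,j} = phi_{k-1,j} - phi_{kk} phi_{k-1,k-j},  j = 1..k-1.
Step k = 1:
  phi_11 = rho(1) = 0.7959.
Step k = 2:
  phi_22 = [rho(2) - phi_11 rho(1)] / [1 - phi_11 rho(1)] = [0.6789 - (0.7959)(0.7959)] / [1 - (0.7959)(0.7959)]
         = 0.04544319 / 0.36654319 = 0.123978.
  Update: phi_21 = phi_11 - phi_22 phi_11 = 0.7959 - (0.123978)(0.7959) = 0.697226.
Step k = 3:
  phi_33 = [rho(3) - phi_21 rho(2) - phi_22 rho(1)] / [1 - phi_21 rho(1) - phi_22 rho(2)]
    numerator   = 0.6302 - (0.697226)(0.6789) - (0.123978)(0.7959) = 0.05817931
    denominator = 1 - (0.697226)(0.7959) - (0.123978)(0.6789) = 0.36090925
  phi_33 = 0.05817931 / 0.36090925 = 0.1612.
Therefore phi_{33} = 0.1612.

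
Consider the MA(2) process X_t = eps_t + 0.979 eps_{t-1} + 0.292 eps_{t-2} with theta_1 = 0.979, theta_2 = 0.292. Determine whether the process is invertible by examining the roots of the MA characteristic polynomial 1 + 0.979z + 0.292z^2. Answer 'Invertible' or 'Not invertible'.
\text{Invertible}

The MA(q) characteristic polynomial is P(z) = 1 + 0.979z + 0.292z^2.
Invertibility requires all roots to lie outside the unit circle, i.e. |z| > 1 for every root.
Set 1 + (0.979) z + (0.292) z^2 = 0, i.e. a z^2 + b z + c = 0 with a = 0.292, b = 0.979, c = 1.
Discriminant D = b^2 - 4ac = (0.979)^2 - 4*(0.292)*1 = 0.958441 - (1.168) = -0.209559.
D < 0, so the roots are the complex-conjugate pair z = (-b +/- i sqrt(-D)) / (2a) = -1.6764 +/- 0.7839i.
For a conjugate pair |z|^2 = z * conj(z) = (product of roots) = c/a = 1/(0.292) = 3.424658, so |z| = sqrt(3.424658) = 1.8506 for both roots.
Moduli of all roots: 1.8506, 1.8506.
All moduli strictly greater than 1? Yes.
Verdict: Invertible.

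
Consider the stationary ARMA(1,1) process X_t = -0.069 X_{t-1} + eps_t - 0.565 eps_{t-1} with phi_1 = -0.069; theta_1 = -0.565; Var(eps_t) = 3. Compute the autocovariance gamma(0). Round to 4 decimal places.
\gamma(0) = 4.2116

Multiply the model equation by X_{t-k} and take expectations. With theta_0 = psi_0 = 1 and psi_j the MA(infinity) weights, this gives
  gamma(k) - sum_i phi_i gamma(k-i) = c_k,
  c_k = sigma^2 * sum_{j=k..q} theta_j psi_{j-k}   (c_k = 0 for k > q),
using gamma(-m) = gamma(m).
psi-weights needed (psi_j = theta_j + sum_i phi_i psi_{j-i}):
  psi_1 = theta_1 + phi_1 = -0.565 + (-0.069) = -0.634
Right-hand sides:
  c_0 = sigma^2 (1 + theta_1 psi_1) = 3 * (1 + (-0.565)(-0.634)) = 3 * 1.35821 = 4.07463
  c_1 = sigma^2 theta_1 = 3 * (-0.565) = -1.695
  c_2 = 0
Equations for k = 0 and k = 1 (AR order 1):
  gamma(0) = phi_1 gamma(1) + c_0
  gamma(1) = phi_1 gamma(0) + c_1
Substituting the second into the first: gamma(0) (1 - phi_1^2) = c_0 + phi_1 c_1, so
  gamma(0) = (c_0 + phi_1 c_1) / (1 - phi_1^2) = (4.07463 + (-0.069)(-1.695)) / (1 - (-0.069)^2) = 4.191585 / 0.995239 = 4.211637.
Therefore gamma(0) = 4.2116 (to 4 decimal places).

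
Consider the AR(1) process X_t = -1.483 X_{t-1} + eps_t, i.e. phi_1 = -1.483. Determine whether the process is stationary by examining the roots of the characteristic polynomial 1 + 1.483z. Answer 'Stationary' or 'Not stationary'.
\text{Not stationary}

The AR(p) characteristic polynomial is P(z) = 1 + 1.483z.
Stationarity requires all roots to lie outside the unit circle, i.e. |z| > 1 for every root.
This is linear in z: 1 + (1.483) z = 0  =>  z = -1/(1.483) = -0.674309,  |z| = 0.674309.
Moduli of all roots: 0.6743.
All moduli strictly greater than 1? No.
Verdict: Not stationary.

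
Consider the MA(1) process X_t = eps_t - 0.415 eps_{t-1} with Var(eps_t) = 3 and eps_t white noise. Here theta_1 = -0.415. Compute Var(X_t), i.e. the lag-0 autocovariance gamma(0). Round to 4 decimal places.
\gamma(0) = 3.5167

For an MA(q) process X_t = eps_t + sum_i theta_i eps_{t-i} with
Var(eps_t) = sigma^2, the variance is
  gamma(0) = sigma^2 * (1 + sum_i theta_i^2).
  sum_i theta_i^2 = (-0.415)^2 = 0.172225.
  gamma(0) = 3 * (1 + 0.172225) = 3 * 1.172225 = 3.516675, which rounds to 3.5167.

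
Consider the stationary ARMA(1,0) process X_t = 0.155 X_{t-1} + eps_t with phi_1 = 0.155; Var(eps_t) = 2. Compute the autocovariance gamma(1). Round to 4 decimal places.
\gamma(1) = 0.3176

Multiply the model equation by X_{t-k} and take expectations. With theta_0 = psi_0 = 1 and psi_j the MA(infinity) weights, this gives
  gamma(k) - sum_i phi_i gamma(k-i) = c_k,
  c_k = sigma^2 * sum_{j=k..q} theta_j psi_{j-k}   (c_k = 0 for k > q),
using gamma(-m) = gamma(m).
Pure AR (q = 0): c_0 = sigma^2 = 2, c_k = 0 for k >= 1.
Equations for k = 0 and k = 1 (AR order 1):
  gamma(0) = phi_1 gamma(1) + c_0
  gamma(1) = phi_1 gamma(0) + c_1
Substituting the second into the first: gamma(0) (1 - phi_1^2) = c_0 + phi_1 c_1, so
  gamma(0) = c_0 / (1 - phi_1^2) = 2 / (1 - (0.155)^2) = 2 / 0.975975 = 2.049233.
  gamma(1) = phi_1 gamma(0) = (0.155)(2.049233) = 0.317631.
Therefore gamma(1) = 0.3176 (to 4 decimal places).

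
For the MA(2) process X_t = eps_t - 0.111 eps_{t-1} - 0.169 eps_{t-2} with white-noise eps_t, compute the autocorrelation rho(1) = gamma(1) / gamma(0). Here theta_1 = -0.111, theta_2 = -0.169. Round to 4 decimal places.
\rho(1) = -0.0886

For an MA(q) process with theta_0 = 1, the autocovariance is
  gamma(k) = sigma^2 * sum_{i=0..q-k} theta_i * theta_{i+k},
and rho(k) = gamma(k) / gamma(0). Sigma^2 cancels.
  numerator   = (1)*(-0.111) + (-0.111)*(-0.169) = -0.092241.
  denominator = (1)^2 + (-0.111)^2 + (-0.169)^2 = 1.040882.
  rho(1) = -0.092241 / 1.040882 = -0.0886.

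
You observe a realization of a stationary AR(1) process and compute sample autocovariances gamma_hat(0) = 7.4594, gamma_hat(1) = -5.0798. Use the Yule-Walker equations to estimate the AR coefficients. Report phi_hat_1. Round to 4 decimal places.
\hat\phi_{1} = -0.6810

The Yule-Walker equations for an AR(p) process read, in matrix form,
  Gamma_p phi = r_p,   with   (Gamma_p)_{ij} = gamma(|i - j|),
                       (r_p)_i = gamma(i),   i,j = 1..p.
Substitute the sample gammas (Toeplitz matrix and right-hand side of size 1):
  Gamma_p = [[7.4594]]
  r_p     = [-5.0798]
With p = 1 this is the single equation gamma(0) phi_1 = gamma(1):
  phi_hat_1 = gamma(1) / gamma(0) = -5.0798 / 7.4594 = -0.6810.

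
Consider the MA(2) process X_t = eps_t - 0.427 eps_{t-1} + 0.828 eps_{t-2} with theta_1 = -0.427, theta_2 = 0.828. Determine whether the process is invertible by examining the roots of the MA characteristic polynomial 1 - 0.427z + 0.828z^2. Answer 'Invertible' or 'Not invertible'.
\text{Invertible}

The MA(q) characteristic polynomial is P(z) = 1 - 0.427z + 0.828z^2.
Invertibility requires all roots to lie outside the unit circle, i.e. |z| > 1 for every root.
Set 1 + (-0.427) z + (0.828) z^2 = 0, i.e. a z^2 + b z + c = 0 with a = 0.828, b = -0.427, c = 1.
Discriminant D = b^2 - 4ac = (-0.427)^2 - 4*(0.828)*1 = 0.182329 - (3.312) = -3.129671.
D < 0, so the roots are the complex-conjugate pair z = (-b +/- i sqrt(-D)) / (2a) = 0.2579 +/- 1.0683i.
For a conjugate pair |z|^2 = z * conj(z) = (product of roots) = c/a = 1/(0.828) = 1.207729, so |z| = sqrt(1.207729) = 1.099 for both roots.
Moduli of all roots: 1.0990, 1.0990.
All moduli strictly greater than 1? Yes.
Verdict: Invertible.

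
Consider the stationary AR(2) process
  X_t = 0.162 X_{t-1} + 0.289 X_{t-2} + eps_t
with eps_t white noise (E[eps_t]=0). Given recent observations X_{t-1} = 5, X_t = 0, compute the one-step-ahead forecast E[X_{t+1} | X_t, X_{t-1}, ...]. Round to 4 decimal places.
E[X_{t+1} \mid \mathcal F_t] = 1.4450

For an AR(p) model X_t = c + sum_i phi_i X_{t-i} + eps_t, the
one-step-ahead conditional mean is
  E[X_{t+1} | X_t, ...] = c + sum_i phi_i X_{t+1-i}.
Substitute known values:
  E[X_{t+1} | ...] = (0.162) * (0) + (0.289) * (5)
                   = 1.4450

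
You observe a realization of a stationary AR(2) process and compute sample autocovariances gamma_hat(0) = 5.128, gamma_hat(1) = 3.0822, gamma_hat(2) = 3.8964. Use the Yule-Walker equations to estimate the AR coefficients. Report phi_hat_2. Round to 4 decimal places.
\hat\phi_{2} = 0.6240

The Yule-Walker equations for an AR(p) process read, in matrix form,
  Gamma_p phi = r_p,   with   (Gamma_p)_{ij} = gamma(|i - j|),
                       (r_p)_i = gamma(i),   i,j = 1..p.
Substitute the sample gammas (Toeplitz matrix and right-hand side of size 2):
  Gamma_p = [[5.128, 3.0822], [3.0822, 5.128]]
  r_p     = [3.0822, 3.8964]
Written out:
  5.128 phi_1 + 3.0822 phi_2 = 3.0822
  3.0822 phi_1 + 5.128 phi_2 = 3.8964
Solve by Cramer's rule:
  det = gamma(0)^2 - gamma(1)^2 = (5.128)^2 - (3.0822)^2 = 26.296384 - 9.49995684 = 16.79642716
  phi_hat_1 = [gamma(1) gamma(0) - gamma(1) gamma(2)] / det = [(3.0822)(5.128) - (3.0822)(3.8964)] / 16.79642716 = 3.79603752 / 16.79642716 = 0.226
  phi_hat_2 = [gamma(0) gamma(2) - gamma(1)^2] / det = [(5.128)(3.8964) - (3.0822)^2] / 16.79642716 = 10.48078236 / 16.79642716 = 0.624
So phi_hat = [0.2260, 0.6240].
Therefore phi_hat_2 = 0.6240.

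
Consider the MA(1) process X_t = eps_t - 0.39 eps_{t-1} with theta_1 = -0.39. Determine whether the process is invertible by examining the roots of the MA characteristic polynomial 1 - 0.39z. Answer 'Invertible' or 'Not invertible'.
\text{Invertible}

The MA(q) characteristic polynomial is P(z) = 1 - 0.39z.
Invertibility requires all roots to lie outside the unit circle, i.e. |z| > 1 for every root.
This is linear in z: 1 + (-0.39) z = 0  =>  z = -1/(-0.39) = 2.564103,  |z| = 2.564103.
Moduli of all roots: 2.5641.
All moduli strictly greater than 1? Yes.
Verdict: Invertible.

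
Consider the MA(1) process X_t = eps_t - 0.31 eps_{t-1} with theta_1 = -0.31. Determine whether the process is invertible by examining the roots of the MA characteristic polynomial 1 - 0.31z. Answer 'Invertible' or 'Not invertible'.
\text{Invertible}

The MA(q) characteristic polynomial is P(z) = 1 - 0.31z.
Invertibility requires all roots to lie outside the unit circle, i.e. |z| > 1 for every root.
This is linear in z: 1 + (-0.31) z = 0  =>  z = -1/(-0.31) = 3.225806,  |z| = 3.225806.
Moduli of all roots: 3.2258.
All moduli strictly greater than 1? Yes.
Verdict: Invertible.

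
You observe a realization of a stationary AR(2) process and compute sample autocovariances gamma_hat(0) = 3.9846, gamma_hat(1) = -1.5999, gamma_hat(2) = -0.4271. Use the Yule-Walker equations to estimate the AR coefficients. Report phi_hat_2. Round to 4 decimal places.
\hat\phi_{2} = -0.3200

The Yule-Walker equations for an AR(p) process read, in matrix form,
  Gamma_p phi = r_p,   with   (Gamma_p)_{ij} = gamma(|i - j|),
                       (r_p)_i = gamma(i),   i,j = 1..p.
Substitute the sample gammas (Toeplitz matrix and right-hand side of size 2):
  Gamma_p = [[3.9846, -1.5999], [-1.5999, 3.9846]]
  r_p     = [-1.5999, -0.4271]
Written out:
  3.9846 phi_1 - 1.5999 phi_2 = -1.5999
  -1.5999 phi_1 + 3.9846 phi_2 = -0.4271
Solve by Cramer's rule:
  det = gamma(0)^2 - gamma(1)^2 = (3.9846)^2 - (-1.5999)^2 = 15.87703716 - 2.55968001 = 13.31735715
  phi_hat_1 = [gamma(1) gamma(0) - gamma(1) gamma(2)] / det = [(-1.5999)(3.9846) - (-1.5999)(-0.4271)] / 13.31735715 = -7.05827883 / 13.31735715 = -0.53
  phi_hat_2 = [gamma(0) gamma(2) - gamma(1)^2] / det = [(3.9846)(-0.4271) - (-1.5999)^2] / 13.31735715 = -4.26150267 / 13.31735715 = -0.32
So phi_hat = [-0.5300, -0.3200].
Therefore phi_hat_2 = -0.3200.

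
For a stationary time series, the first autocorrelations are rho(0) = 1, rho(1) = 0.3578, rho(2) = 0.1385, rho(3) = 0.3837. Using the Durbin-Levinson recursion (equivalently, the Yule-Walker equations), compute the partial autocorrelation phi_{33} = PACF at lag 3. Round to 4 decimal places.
\phi_{33} = 0.3790

The PACF at lag k is phi_{kk}, the last component of the solution
to the Yule-Walker system G_k phi = r_k where
  (G_k)_{ij} = rho(|i - j|), (r_k)_i = rho(i), i,j = 1..k.
Equivalently, Durbin-Levinson gives phi_{kk} iteratively:
  phi_{11} = rho(1)
  phi_{kk} = [rho(k) - sum_{j=1..k-1} phi_{k-1,j} rho(k-j)]
            / [1 - sum_{j=1..k-1} phi_{k-1,j} rho(j)],
  phi_{k,j} = phi_{k-1,j} - phi_{kk} phi_{k-1,k-j},  j = 1..k-1.
Step k = 1:
  phi_11 = rho(1) = 0.3578.
Step k = 2:
  phi_22 = [rho(2) - phi_11 rho(1)] / [1 - phi_11 rho(1)] = [0.1385 - (0.3578)(0.3578)] / [1 - (0.3578)(0.3578)]
         = 0.01047916 / 0.87197916 = 0.012018.
  Update: phi_21 = phi_11 - phi_22 phi_11 = 0.3578 - (0.012018)(0.3578) = 0.3535.
Step k = 3:
  phi_33 = [rho(3) - phi_21 rho(2) - phi_22 rho(1)] / [1 - phi_21 rho(1) - phi_22 rho(2)]
    numerator   = 0.3837 - (0.3535)(0.1385) - (0.012018)(0.3578) = 0.33044032
    denominator = 1 - (0.3535)(0.3578) - (0.012018)(0.1385) = 0.87185322
  phi_33 = 0.33044032 / 0.87185322 = 0.379.
Therefore phi_{33} = 0.3790.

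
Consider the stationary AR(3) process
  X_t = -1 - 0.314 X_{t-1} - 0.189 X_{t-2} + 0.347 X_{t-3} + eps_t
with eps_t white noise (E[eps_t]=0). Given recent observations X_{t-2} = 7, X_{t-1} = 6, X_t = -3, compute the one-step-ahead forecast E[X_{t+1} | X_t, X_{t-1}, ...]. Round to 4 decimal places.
E[X_{t+1} \mid \mathcal F_t] = 1.2370

For an AR(p) model X_t = c + sum_i phi_i X_{t-i} + eps_t, the
one-step-ahead conditional mean is
  E[X_{t+1} | X_t, ...] = c + sum_i phi_i X_{t+1-i}.
Substitute known values:
  E[X_{t+1} | ...] = -1 + (-0.314) * (-3) + (-0.189) * (6) + (0.347) * (7)
                   = 1.2370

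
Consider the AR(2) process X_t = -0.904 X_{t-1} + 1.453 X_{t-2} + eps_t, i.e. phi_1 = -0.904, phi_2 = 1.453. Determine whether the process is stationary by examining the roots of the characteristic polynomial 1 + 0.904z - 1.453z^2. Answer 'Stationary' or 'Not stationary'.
\text{Not stationary}

The AR(p) characteristic polynomial is P(z) = 1 + 0.904z - 1.453z^2.
Stationarity requires all roots to lie outside the unit circle, i.e. |z| > 1 for every root.
Set 1 + (0.904) z + (-1.453) z^2 = 0, i.e. a z^2 + b z + c = 0 with a = -1.453, b = 0.904, c = 1.
Discriminant D = b^2 - 4ac = (0.904)^2 - 4*(-1.453)*1 = 0.817216 - (-5.812) = 6.629216.
D >= 0, so the roots are real: z = (-b +/- sqrt(D)) / (2a) = (-0.904 +/- 2.574726) / (-2.906).
  z_1 = (-0.904 + 2.574726) / (-2.906) = -0.5749,   |z_1| = 0.5749.
  z_2 = (-0.904 - 2.574726) / (-2.906) = 1.1971,   |z_2| = 1.1971.
Moduli of all roots: 0.5749, 1.1971.
All moduli strictly greater than 1? No.
Verdict: Not stationary.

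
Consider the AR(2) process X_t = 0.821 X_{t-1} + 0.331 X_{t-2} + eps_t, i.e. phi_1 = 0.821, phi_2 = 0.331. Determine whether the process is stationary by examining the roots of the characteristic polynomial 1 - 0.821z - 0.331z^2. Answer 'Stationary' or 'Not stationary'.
\text{Not stationary}

The AR(p) characteristic polynomial is P(z) = 1 - 0.821z - 0.331z^2.
Stationarity requires all roots to lie outside the unit circle, i.e. |z| > 1 for every root.
Set 1 + (-0.821) z + (-0.331) z^2 = 0, i.e. a z^2 + b z + c = 0 with a = -0.331, b = -0.821, c = 1.
Discriminant D = b^2 - 4ac = (-0.821)^2 - 4*(-0.331)*1 = 0.674041 - (-1.324) = 1.998041.
D >= 0, so the roots are real: z = (-b +/- sqrt(D)) / (2a) = (0.821 +/- 1.413521) / (-0.662).
  z_1 = (0.821 + 1.413521) / (-0.662) = -3.3754,   |z_1| = 3.3754.
  z_2 = (0.821 - 1.413521) / (-0.662) = 0.895,   |z_2| = 0.895.
Moduli of all roots: 3.3754, 0.8950.
All moduli strictly greater than 1? No.
Verdict: Not stationary.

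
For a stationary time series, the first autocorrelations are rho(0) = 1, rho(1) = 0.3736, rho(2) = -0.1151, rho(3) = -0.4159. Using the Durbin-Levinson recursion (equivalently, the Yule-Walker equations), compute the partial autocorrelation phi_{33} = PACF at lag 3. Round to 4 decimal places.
\phi_{33} = -0.3179

The PACF at lag k is phi_{kk}, the last component of the solution
to the Yule-Walker system G_k phi = r_k where
  (G_k)_{ij} = rho(|i - j|), (r_k)_i = rho(i), i,j = 1..k.
Equivalently, Durbin-Levinson gives phi_{kk} iteratively:
  phi_{11} = rho(1)
  phi_{kk} = [rho(k) - sum_{j=1..k-1} phi_{k-1,j} rho(k-j)]
            / [1 - sum_{j=1..k-1} phi_{k-1,j} rho(j)],
  phi_{k,j} = phi_{k-1,j} - phi_{kk} phi_{k-1,k-j},  j = 1..k-1.
Step k = 1:
  phi_11 = rho(1) = 0.3736.
Step k = 2:
  phi_22 = [rho(2) - phi_11 rho(1)] / [1 - phi_11 rho(1)] = [-0.1151 - (0.3736)(0.3736)] / [1 - (0.3736)(0.3736)]
         = -0.25467696 / 0.86042304 = -0.29599.
  Update: phi_21 = phi_11 - phi_22 phi_11 = 0.3736 - (-0.29599)(0.3736) = 0.484182.
Step k = 3:
  phi_33 = [rho(3) - phi_21 rho(2) - phi_22 rho(1)] / [1 - phi_21 rho(1) - phi_22 rho(2)]
    numerator   = -0.4159 - (0.484182)(-0.1151) - (-0.29599)(0.3736) = -0.24958864
    denominator = 1 - (0.484182)(0.3736) - (-0.29599)(-0.1151) = 0.7850411
  phi_33 = -0.24958864 / 0.7850411 = -0.3179.
Therefore phi_{33} = -0.3179.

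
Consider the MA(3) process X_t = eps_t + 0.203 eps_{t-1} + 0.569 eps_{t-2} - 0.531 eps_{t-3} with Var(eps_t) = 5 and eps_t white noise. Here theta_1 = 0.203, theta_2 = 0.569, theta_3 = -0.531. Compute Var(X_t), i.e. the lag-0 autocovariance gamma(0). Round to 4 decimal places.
\gamma(0) = 8.2347

For an MA(q) process X_t = eps_t + sum_i theta_i eps_{t-i} with
Var(eps_t) = sigma^2, the variance is
  gamma(0) = sigma^2 * (1 + sum_i theta_i^2).
  sum_i theta_i^2 = (0.203)^2 + (0.569)^2 + (-0.531)^2 = 0.041209 + 0.323761 + 0.281961 = 0.646931.
  gamma(0) = 5 * (1 + 0.646931) = 5 * 1.646931 = 8.234655, which rounds to 8.2347.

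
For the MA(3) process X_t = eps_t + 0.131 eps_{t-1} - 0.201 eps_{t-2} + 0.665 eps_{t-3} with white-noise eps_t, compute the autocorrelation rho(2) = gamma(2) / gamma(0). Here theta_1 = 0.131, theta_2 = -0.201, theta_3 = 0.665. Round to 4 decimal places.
\rho(2) = -0.0759

For an MA(q) process with theta_0 = 1, the autocovariance is
  gamma(k) = sigma^2 * sum_{i=0..q-k} theta_i * theta_{i+k},
and rho(k) = gamma(k) / gamma(0). Sigma^2 cancels.
  numerator   = (1)*(-0.201) + (0.131)*(0.665) = -0.113885.
  denominator = (1)^2 + (0.131)^2 + (-0.201)^2 + (0.665)^2 = 1.499787.
  rho(2) = -0.113885 / 1.499787 = -0.0759.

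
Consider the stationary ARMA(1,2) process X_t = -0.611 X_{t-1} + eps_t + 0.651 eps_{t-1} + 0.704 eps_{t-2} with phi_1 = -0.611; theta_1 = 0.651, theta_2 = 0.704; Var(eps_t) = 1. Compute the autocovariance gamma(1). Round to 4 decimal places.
\gamma(1) = -0.3831

Multiply the model equation by X_{t-k} and take expectations. With theta_0 = psi_0 = 1 and psi_j the MA(infinity) weights, this gives
  gamma(k) - sum_i phi_i gamma(k-i) = c_k,
  c_k = sigma^2 * sum_{j=k..q} theta_j psi_{j-k}   (c_k = 0 for k > q),
using gamma(-m) = gamma(m).
psi-weights needed (psi_j = theta_j + sum_i phi_i psi_{j-i}):
  psi_1 = theta_1 + phi_1 = 0.651 + (-0.611) = 0.04
  psi_2 = theta_2 + phi_1 psi_1 = 0.704 + (-0.611)(0.04) = 0.67956
Right-hand sides:
  c_0 = sigma^2 (1 + theta_1 psi_1 + theta_2 psi_2) = 1 * (1 + (0.651)(0.04) + (0.704)(0.67956)) = 1 * 1.50445 = 1.50445
  c_1 = sigma^2 (theta_1 + theta_2 psi_1) = 1 * (0.651 + (0.704)(0.04)) = 0.67916
  c_2 = sigma^2 theta_2 = 1 * (0.704) = 0.704
Equations for k = 0 and k = 1 (AR order 1):
  gamma(0) = phi_1 gamma(1) + c_0
  gamma(1) = phi_1 gamma(0) + c_1
Substituting the second into the first: gamma(0) (1 - phi_1^2) = c_0 + phi_1 c_1, so
  gamma(0) = (c_0 + phi_1 c_1) / (1 - phi_1^2) = (1.50445 + (-0.611)(0.67916)) / (1 - (-0.611)^2) = 1.089483 / 0.626679 = 1.738503.
  gamma(1) = phi_1 gamma(0) + c_1 = (-0.611)(1.738503) + (0.67916) = -0.383065.
Therefore gamma(1) = -0.3831 (to 4 decimal places).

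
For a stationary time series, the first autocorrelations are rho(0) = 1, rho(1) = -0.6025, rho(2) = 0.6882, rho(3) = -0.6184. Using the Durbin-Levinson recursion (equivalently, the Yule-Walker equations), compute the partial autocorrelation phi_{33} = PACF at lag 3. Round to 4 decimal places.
\phi_{33} = -0.2290

The PACF at lag k is phi_{kk}, the last component of the solution
to the Yule-Walker system G_k phi = r_k where
  (G_k)_{ij} = rho(|i - j|), (r_k)_i = rho(i), i,j = 1..k.
Equivalently, Durbin-Levinson gives phi_{kk} iteratively:
  phi_{11} = rho(1)
  phi_{kk} = [rho(k) - sum_{j=1..k-1} phi_{k-1,j} rho(k-j)]
            / [1 - sum_{j=1..k-1} phi_{k-1,j} rho(j)],
  phi_{k,j} = phi_{k-1,j} - phi_{kk} phi_{k-1,k-j},  j = 1..k-1.
Step k = 1:
  phi_11 = rho(1) = -0.6025.
Step k = 2:
  phi_22 = [rho(2) - phi_11 rho(1)] / [1 - phi_11 rho(1)] = [0.6882 - (-0.6025)(-0.6025)] / [1 - (-0.6025)(-0.6025)]
         = 0.32519375 / 0.63699375 = 0.510513.
  Update: phi_21 = phi_11 - phi_22 phi_11 = -0.6025 - (0.510513)(-0.6025) = -0.294916.
Step k = 3:
  phi_33 = [rho(3) - phi_21 rho(2) - phi_22 rho(1)] / [1 - phi_21 rho(1) - phi_22 rho(2)]
    numerator   = -0.6184 - (-0.294916)(0.6882) - (0.510513)(-0.6025) = -0.10785474
    denominator = 1 - (-0.294916)(-0.6025) - (0.510513)(0.6882) = 0.47097803
  phi_33 = -0.10785474 / 0.47097803 = -0.229.
Therefore phi_{33} = -0.2290.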